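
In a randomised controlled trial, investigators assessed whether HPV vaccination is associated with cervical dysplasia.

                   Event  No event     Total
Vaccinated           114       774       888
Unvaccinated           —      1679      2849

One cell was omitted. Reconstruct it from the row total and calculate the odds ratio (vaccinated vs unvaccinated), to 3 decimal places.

The missing cell is in the unexposed row: 2849 − 1679 = 1170.
So a = 114, b = 774, c = 1170, d = 1679.
OR = (a·d)/(b·c) = (114 × 1679) / (774 × 1170) = 191406 / 905580 = 0.21136

0.211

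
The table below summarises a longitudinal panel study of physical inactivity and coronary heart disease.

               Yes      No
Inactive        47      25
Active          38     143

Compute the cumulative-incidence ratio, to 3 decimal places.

Cells: a = 47, b = 25, c = 38, d = 143.
Risk in exposed = 47/72 = 0.65278; risk in unexposed = 38/181 = 0.20994.
RR = 0.65278 / 0.20994 = 3.10928
The risk among the exposed is 3.11 times that among the unexposed.

3.109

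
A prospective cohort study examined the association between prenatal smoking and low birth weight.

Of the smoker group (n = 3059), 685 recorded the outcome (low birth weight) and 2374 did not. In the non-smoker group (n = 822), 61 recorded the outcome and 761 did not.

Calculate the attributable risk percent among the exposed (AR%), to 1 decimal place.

From the description: a = 685, b = 2374, c = 61, d = 761.
Risk in exposed = 685/3059 = 0.22393; risk in unexposed = 61/822 = 0.07421.
RR = 0.22393/0.07421 = 3.01754
AR% = (RR − 1)/RR × 100 = (3.01754 − 1)/3.01754 × 100 = 66.8604%

66.9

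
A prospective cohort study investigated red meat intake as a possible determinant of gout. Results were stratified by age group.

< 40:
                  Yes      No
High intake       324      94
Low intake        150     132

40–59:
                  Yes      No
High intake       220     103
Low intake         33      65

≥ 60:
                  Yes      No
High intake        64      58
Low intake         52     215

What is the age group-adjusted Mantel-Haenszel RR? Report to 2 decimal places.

1.72

RR_MH = Σ(aᵢ·n₀ᵢ/nᵢ) / Σ(cᵢ·n₁ᵢ/nᵢ), with n₁ᵢ = aᵢ+bᵢ (exposed), n₀ᵢ = cᵢ+dᵢ (unexposed), nᵢ = n₁ᵢ+n₀ᵢ.
Stratum 1 (< 40): n₁ = 418, n₀ = 282, n = 700; a·n₀/n = 324·282/700 = 130.5257; c·n₁/n = 150·418/700 = 89.5714
Stratum 2 (40–59): n₁ = 323, n₀ = 98, n = 421; a·n₀/n = 220·98/421 = 51.2114; c·n₁/n = 33·323/421 = 25.3183
Stratum 3 (≥ 60): n₁ = 122, n₀ = 267, n = 389; a·n₀/n = 64·267/389 = 43.9280; c·n₁/n = 52·122/389 = 16.3085
RR_MH = (130.5257 + 51.2114 + 43.9280) / (89.5714 + 25.3183 + 16.3085) = 225.6651 / 131.1982 = 1.72003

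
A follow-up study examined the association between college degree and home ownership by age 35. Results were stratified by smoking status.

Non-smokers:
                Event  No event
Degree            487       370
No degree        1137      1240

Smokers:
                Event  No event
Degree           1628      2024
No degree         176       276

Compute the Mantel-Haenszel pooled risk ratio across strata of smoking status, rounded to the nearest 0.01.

RR_MH = Σ(aᵢ·n₀ᵢ/nᵢ) / Σ(cᵢ·n₁ᵢ/nᵢ), with n₁ᵢ = aᵢ+bᵢ (exposed), n₀ᵢ = cᵢ+dᵢ (unexposed), nᵢ = n₁ᵢ+n₀ᵢ.
Stratum 1 (Non-smokers): n₁ = 857, n₀ = 2377, n = 3234; a·n₀/n = 487·2377/3234 = 357.9465; c·n₁/n = 1137·857/3234 = 301.3015
Stratum 2 (Smokers): n₁ = 3652, n₀ = 452, n = 4104; a·n₀/n = 1628·452/4104 = 179.3021; c·n₁/n = 176·3652/4104 = 156.6160
RR_MH = (357.9465 + 179.3021) / (301.3015 + 156.6160) = 537.2487 / 457.9175 = 1.17324

1.17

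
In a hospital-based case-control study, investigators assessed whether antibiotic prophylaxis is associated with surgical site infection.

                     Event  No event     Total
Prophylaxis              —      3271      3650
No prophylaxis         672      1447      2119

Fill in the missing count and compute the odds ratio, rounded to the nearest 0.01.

0.25

The missing cell is in the exposed row: 3650 − 3271 = 379.
So a = 379, b = 3271, c = 672, d = 1447.
OR = (a·d)/(b·c) = (379 × 1447) / (3271 × 672) = 548413 / 2198112 = 0.24949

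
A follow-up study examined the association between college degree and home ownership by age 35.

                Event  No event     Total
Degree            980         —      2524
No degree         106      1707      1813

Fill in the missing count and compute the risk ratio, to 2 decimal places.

The missing cell is in the exposed row: 2524 − 980 = 1544.
So a = 980, b = 1544, c = 106, d = 1707.
RR = [a/(a+b)] / [c/(c+d)] = (980/2524) / (106/1813) = 0.38827/0.05847 = 6.64093

6.64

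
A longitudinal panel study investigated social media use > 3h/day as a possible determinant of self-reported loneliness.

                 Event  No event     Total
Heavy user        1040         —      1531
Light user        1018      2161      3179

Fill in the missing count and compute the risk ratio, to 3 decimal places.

The missing cell is in the exposed row: 1531 − 1040 = 491.
So a = 1040, b = 491, c = 1018, d = 2161.
RR = [a/(a+b)] / [c/(c+d)] = (1040/1531) / (1018/3179) = 0.67929/0.32023 = 2.12129

2.121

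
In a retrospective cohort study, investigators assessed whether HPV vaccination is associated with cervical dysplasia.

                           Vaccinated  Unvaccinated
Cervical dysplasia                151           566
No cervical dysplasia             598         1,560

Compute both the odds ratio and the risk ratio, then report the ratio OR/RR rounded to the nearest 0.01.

Reading the table with exposure as columns: a = 151 (Vaccinated, case), b = 598 (Vaccinated, non-case), c = 566 (Unvaccinated, case), d = 1560.
OR = (151·1560)/(598·566) = 235560/338468 = 0.69596
Risk in exposed = 151/749 = 0.20160; risk in unexposed = 566/2126 = 0.26623; RR = 0.75725
OR/RR = 0.69596 / 0.75725 = 0.91906
The outcome is not rare, so the OR lies further from 1 than the RR.

0.92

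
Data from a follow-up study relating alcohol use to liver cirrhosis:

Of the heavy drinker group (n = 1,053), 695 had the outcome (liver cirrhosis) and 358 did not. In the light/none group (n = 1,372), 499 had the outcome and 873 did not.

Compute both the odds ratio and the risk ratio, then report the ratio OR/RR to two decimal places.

From the description: a = 695, b = 358, c = 499, d = 873.
OR = (695·873)/(358·499) = 606735/178642 = 3.39637
Risk in exposed = 695/1053 = 0.66002; risk in unexposed = 499/1372 = 0.36370; RR = 1.81472
OR/RR = 3.39637 / 1.81472 = 1.87157
The outcome is not rare, so the OR lies further from 1 than the RR.

1.87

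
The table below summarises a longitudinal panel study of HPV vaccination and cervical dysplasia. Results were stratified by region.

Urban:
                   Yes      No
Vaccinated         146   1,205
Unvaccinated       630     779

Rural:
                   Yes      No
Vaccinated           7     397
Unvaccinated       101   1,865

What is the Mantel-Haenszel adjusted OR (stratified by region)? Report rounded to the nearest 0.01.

OR_MH = Σ(aᵢdᵢ/nᵢ) / Σ(bᵢcᵢ/nᵢ), where nᵢ is the stratum total.
Stratum 1 (Urban): n = 2760; a·d/n = 146·779/2760 = 41.2080; b·c/n = 1205·630/2760 = 275.0543
Stratum 2 (Rural): n = 2370; a·d/n = 7·1865/2370 = 5.5084; b·c/n = 397·101/2370 = 16.9186
OR_MH = (41.2080 + 5.5084) / (275.0543 + 16.9186) = 46.7164 / 291.9729 = 0.16000

0.16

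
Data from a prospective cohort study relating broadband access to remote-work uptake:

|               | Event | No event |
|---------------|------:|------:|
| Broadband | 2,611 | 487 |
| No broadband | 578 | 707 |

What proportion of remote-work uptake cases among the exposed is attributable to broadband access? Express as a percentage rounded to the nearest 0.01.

46.63

Cells: a = 2611, b = 487, c = 578, d = 707.
Risk in exposed = 2611/3098 = 0.84280; risk in unexposed = 578/1285 = 0.44981.
RR = 0.84280/0.44981 = 1.87370
AR% = (RR − 1)/RR × 100 = (1.87370 − 1)/1.87370 × 100 = 46.6297%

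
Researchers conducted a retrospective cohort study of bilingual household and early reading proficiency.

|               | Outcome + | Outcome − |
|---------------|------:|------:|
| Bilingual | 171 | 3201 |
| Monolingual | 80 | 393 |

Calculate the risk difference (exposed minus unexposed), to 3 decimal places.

-0.118

Cells: a = 171, b = 3201, c = 80, d = 393.
Risk in exposed = 171/3372 = 0.050712; risk in unexposed = 80/473 = 0.169133.
Risk difference = 0.050712 − 0.169133 = -0.118421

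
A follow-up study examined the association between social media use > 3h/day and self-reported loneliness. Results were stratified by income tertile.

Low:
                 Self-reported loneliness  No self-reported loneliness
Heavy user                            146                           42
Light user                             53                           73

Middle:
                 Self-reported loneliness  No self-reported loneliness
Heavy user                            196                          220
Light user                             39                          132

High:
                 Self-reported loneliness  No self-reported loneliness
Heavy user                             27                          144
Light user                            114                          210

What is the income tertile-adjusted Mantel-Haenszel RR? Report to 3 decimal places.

1.350

RR_MH = Σ(aᵢ·n₀ᵢ/nᵢ) / Σ(cᵢ·n₁ᵢ/nᵢ), with n₁ᵢ = aᵢ+bᵢ (exposed), n₀ᵢ = cᵢ+dᵢ (unexposed), nᵢ = n₁ᵢ+n₀ᵢ.
Stratum 1 (Low): n₁ = 188, n₀ = 126, n = 314; a·n₀/n = 146·126/314 = 58.5860; c·n₁/n = 53·188/314 = 31.7325
Stratum 2 (Middle): n₁ = 416, n₀ = 171, n = 587; a·n₀/n = 196·171/587 = 57.0971; c·n₁/n = 39·416/587 = 27.6388
Stratum 3 (High): n₁ = 171, n₀ = 324, n = 495; a·n₀/n = 27·324/495 = 17.6727; c·n₁/n = 114·171/495 = 39.3818
RR_MH = (58.5860 + 57.0971 + 17.6727) / (31.7325 + 27.6388 + 39.3818) = 133.3558 / 98.7531 = 1.35040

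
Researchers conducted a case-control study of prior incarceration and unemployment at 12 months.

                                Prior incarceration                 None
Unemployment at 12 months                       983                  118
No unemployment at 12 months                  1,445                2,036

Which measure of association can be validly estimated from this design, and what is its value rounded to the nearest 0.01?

11.74

Reading the table with exposure as columns: a = 983 (Prior incarceration, case), b = 1445 (Prior incarceration, non-case), c = 118 (None, case), d = 2036.
This is a case-control study: participants were sampled on outcome status, so risks in the source population cannot be estimated directly — relative risk is not valid here. The odds ratio is the appropriate measure.
OR = (a·d)/(b·c) = (983 × 2036) / (1445 × 118) = 2001388 / 170510 = 11.73766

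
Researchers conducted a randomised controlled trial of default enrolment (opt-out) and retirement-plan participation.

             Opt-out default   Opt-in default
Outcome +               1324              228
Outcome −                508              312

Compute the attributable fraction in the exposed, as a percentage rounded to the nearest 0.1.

41.6

Reading the table with exposure as columns: a = 1324 (Opt-out default, case), b = 508 (Opt-out default, non-case), c = 228 (Opt-in default, case), d = 312.
Risk in exposed = 1324/1832 = 0.72271; risk in unexposed = 228/540 = 0.42222.
RR = 0.72271/0.42222 = 1.71168
AR% = (RR − 1)/RR × 100 = (1.71168 − 1)/1.71168 × 100 = 41.5777%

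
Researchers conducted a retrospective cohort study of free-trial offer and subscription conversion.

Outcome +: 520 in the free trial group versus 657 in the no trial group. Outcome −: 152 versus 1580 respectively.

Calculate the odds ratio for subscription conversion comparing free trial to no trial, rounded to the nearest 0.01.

From the description: a = 520, b = 152, c = 657, d = 1580.
OR = (a·d)/(b·c) = (520 × 1580) / (152 × 657) = 821600 / 99864 = 8.22719
The odds of subscription conversion are about 8.23 times as high in the free trial group.

8.23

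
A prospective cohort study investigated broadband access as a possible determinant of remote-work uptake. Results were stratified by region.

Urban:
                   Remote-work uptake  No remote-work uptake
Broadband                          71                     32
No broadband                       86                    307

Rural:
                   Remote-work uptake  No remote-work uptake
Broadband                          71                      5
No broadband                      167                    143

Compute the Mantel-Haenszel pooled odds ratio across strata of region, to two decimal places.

OR_MH = Σ(aᵢdᵢ/nᵢ) / Σ(bᵢcᵢ/nᵢ), where nᵢ is the stratum total.
Stratum 1 (Urban): n = 496; a·d/n = 71·307/496 = 43.9456; b·c/n = 32·86/496 = 5.5484
Stratum 2 (Rural): n = 386; a·d/n = 71·143/386 = 26.3031; b·c/n = 5·167/386 = 2.1632
OR_MH = (43.9456 + 26.3031) / (5.5484 + 2.1632) = 70.2487 / 7.7116 = 9.10948

9.11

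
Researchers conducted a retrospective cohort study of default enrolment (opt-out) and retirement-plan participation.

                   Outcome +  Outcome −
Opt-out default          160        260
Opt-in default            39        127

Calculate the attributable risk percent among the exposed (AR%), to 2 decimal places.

Cells: a = 160, b = 260, c = 39, d = 127.
Risk in exposed = 160/420 = 0.38095; risk in unexposed = 39/166 = 0.23494.
RR = 0.38095/0.23494 = 1.62149
AR% = (RR − 1)/RR × 100 = (1.62149 − 1)/1.62149 × 100 = 38.3283%

38.33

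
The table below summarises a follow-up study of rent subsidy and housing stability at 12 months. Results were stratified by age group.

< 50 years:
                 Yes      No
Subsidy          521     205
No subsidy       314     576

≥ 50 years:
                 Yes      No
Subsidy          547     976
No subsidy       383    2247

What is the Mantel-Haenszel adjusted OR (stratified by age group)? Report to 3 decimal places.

OR_MH = Σ(aᵢdᵢ/nᵢ) / Σ(bᵢcᵢ/nᵢ), where nᵢ is the stratum total.
Stratum 1 (< 50 years): n = 1616; a·d/n = 521·576/1616 = 185.7030; b·c/n = 205·314/1616 = 39.8329
Stratum 2 (≥ 50 years): n = 4153; a·d/n = 547·2247/4153 = 295.9569; b·c/n = 976·383/4153 = 90.0092
OR_MH = (185.7030 + 295.9569) / (39.8329 + 90.0092) = 481.6599 / 129.8421 = 3.70958

3.710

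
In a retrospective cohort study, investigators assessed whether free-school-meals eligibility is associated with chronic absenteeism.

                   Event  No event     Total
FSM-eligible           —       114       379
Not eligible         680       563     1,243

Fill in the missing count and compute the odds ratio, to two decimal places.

The missing cell is in the exposed row: 379 − 114 = 265.
So a = 265, b = 114, c = 680, d = 563.
OR = (a·d)/(b·c) = (265 × 563) / (114 × 680) = 149195 / 77520 = 1.92460

1.92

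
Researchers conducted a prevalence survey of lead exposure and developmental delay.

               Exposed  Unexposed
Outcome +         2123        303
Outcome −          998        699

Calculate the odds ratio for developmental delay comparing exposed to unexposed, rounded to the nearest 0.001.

Reading the table with exposure as columns: a = 2123 (Exposed, case), b = 998 (Exposed, non-case), c = 303 (Unexposed, case), d = 699.
OR = (a·d)/(b·c) = (2123 × 699) / (998 × 303) = 1483977 / 302394 = 4.90743
The odds of developmental delay are about 4.91 times as high in the exposed group.

4.907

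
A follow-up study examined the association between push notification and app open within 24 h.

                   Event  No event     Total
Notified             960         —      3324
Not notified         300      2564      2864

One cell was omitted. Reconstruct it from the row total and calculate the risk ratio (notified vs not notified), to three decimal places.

The missing cell is in the exposed row: 3324 − 960 = 2364.
So a = 960, b = 2364, c = 300, d = 2564.
RR = [a/(a+b)] / [c/(c+d)] = (960/3324) / (300/2864) = 0.28881/0.10475 = 2.75716

2.757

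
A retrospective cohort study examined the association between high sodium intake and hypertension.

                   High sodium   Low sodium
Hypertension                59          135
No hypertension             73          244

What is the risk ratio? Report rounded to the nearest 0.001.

Reading the table with exposure as columns: a = 59 (High sodium, case), b = 73 (High sodium, non-case), c = 135 (Low sodium, case), d = 244.
Risk in exposed = 59/132 = 0.44697; risk in unexposed = 135/379 = 0.35620.
RR = 0.44697 / 0.35620 = 1.25483
The risk among the exposed is 1.25 times that among the unexposed.

1.255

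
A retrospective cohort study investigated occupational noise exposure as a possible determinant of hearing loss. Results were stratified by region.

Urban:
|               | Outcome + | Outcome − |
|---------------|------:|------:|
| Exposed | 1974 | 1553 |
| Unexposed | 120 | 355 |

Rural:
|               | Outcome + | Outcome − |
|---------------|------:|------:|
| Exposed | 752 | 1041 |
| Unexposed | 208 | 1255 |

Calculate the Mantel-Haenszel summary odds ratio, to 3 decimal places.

4.112

OR_MH = Σ(aᵢdᵢ/nᵢ) / Σ(bᵢcᵢ/nᵢ), where nᵢ is the stratum total.
Stratum 1 (Urban): n = 4002; a·d/n = 1974·355/4002 = 175.1049; b·c/n = 1553·120/4002 = 46.5667
Stratum 2 (Rural): n = 3256; a·d/n = 752·1255/3256 = 289.8526; b·c/n = 1041·208/3256 = 66.5012
OR_MH = (175.1049 + 289.8526) / (46.5667 + 66.5012) = 464.9575 / 113.0679 = 4.11220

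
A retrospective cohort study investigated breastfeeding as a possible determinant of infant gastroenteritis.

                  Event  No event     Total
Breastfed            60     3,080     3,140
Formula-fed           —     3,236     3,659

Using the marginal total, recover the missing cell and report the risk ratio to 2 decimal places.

0.17

The missing cell is in the unexposed row: 3659 − 3236 = 423.
So a = 60, b = 3080, c = 423, d = 3236.
RR = [a/(a+b)] / [c/(c+d)] = (60/3140) / (423/3659) = 0.01911/0.11561 = 0.16529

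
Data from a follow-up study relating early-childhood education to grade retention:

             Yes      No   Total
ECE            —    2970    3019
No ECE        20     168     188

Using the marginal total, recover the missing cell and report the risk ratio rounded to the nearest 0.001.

0.153

The missing cell is in the exposed row: 3019 − 2970 = 49.
So a = 49, b = 2970, c = 20, d = 168.
RR = [a/(a+b)] / [c/(c+d)] = (49/3019) / (20/188) = 0.01623/0.10638 = 0.15257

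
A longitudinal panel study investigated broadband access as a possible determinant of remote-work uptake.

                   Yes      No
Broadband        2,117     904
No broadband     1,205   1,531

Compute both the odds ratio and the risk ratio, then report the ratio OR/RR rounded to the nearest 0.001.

Cells: a = 2117, b = 904, c = 1205, d = 1531.
OR = (2117·1531)/(904·1205) = 3241127/1089320 = 2.97537
Risk in exposed = 2117/3021 = 0.70076; risk in unexposed = 1205/2736 = 0.44042; RR = 1.59111
OR/RR = 2.97537 / 1.59111 = 1.87000
The outcome is not rare, so the OR lies further from 1 than the RR.

1.870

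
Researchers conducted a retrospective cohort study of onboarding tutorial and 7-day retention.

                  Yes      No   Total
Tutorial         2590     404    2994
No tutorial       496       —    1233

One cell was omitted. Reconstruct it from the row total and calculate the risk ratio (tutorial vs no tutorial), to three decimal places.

The missing cell is in the unexposed row: 1233 − 496 = 737.
So a = 2590, b = 404, c = 496, d = 737.
RR = [a/(a+b)] / [c/(c+d)] = (2590/2994) / (496/1233) = 0.86506/0.40227 = 2.15045

2.150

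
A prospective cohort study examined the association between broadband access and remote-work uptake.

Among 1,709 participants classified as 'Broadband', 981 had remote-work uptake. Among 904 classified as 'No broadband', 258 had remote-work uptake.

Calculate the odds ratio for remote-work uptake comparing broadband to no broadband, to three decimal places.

From the description: a = 981, b = 728, c = 258, d = 646.
OR = (a·d)/(b·c) = (981 × 646) / (728 × 258) = 633726 / 187824 = 3.37404
The odds of remote-work uptake are about 3.37 times as high in the broadband group.

3.374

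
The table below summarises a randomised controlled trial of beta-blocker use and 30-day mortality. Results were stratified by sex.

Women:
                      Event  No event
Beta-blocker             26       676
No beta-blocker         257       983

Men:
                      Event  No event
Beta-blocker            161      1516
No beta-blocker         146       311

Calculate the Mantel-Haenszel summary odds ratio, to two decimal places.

OR_MH = Σ(aᵢdᵢ/nᵢ) / Σ(bᵢcᵢ/nᵢ), where nᵢ is the stratum total.
Stratum 1 (Women): n = 1942; a·d/n = 26·983/1942 = 13.1607; b·c/n = 676·257/1942 = 89.4604
Stratum 2 (Men): n = 2134; a·d/n = 161·311/2134 = 23.4634; b·c/n = 1516·146/2134 = 103.7188
OR_MH = (13.1607 + 23.4634) / (89.4604 + 103.7188) = 36.6241 / 193.1792 = 0.18959

0.19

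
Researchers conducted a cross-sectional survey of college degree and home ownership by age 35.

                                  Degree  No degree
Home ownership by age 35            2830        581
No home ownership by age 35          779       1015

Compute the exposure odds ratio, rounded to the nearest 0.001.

6.347

Reading the table with exposure as columns: a = 2830 (Degree, case), b = 779 (Degree, non-case), c = 581 (No degree, case), d = 1015.
OR = (a·d)/(b·c) = (2830 × 1015) / (779 × 581) = 2872450 / 452599 = 6.34657
The odds of home ownership by age 35 are about 6.35 times as high in the degree group.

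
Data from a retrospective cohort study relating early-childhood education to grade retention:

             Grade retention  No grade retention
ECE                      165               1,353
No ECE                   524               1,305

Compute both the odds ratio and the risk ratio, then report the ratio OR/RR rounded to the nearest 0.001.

0.801

Cells: a = 165, b = 1353, c = 524, d = 1305.
OR = (165·1305)/(1353·524) = 215325/708972 = 0.30371
Risk in exposed = 165/1518 = 0.10870; risk in unexposed = 524/1829 = 0.28650; RR = 0.37940
OR/RR = 0.30371 / 0.37940 = 0.80052
The outcome is not rare, so the OR lies further from 1 than the RR.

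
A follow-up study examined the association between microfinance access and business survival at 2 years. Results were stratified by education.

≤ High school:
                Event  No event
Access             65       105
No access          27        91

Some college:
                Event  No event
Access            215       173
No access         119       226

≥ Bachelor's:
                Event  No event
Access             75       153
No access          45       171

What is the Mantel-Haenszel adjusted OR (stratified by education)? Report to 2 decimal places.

2.17

OR_MH = Σ(aᵢdᵢ/nᵢ) / Σ(bᵢcᵢ/nᵢ), where nᵢ is the stratum total.
Stratum 1 (≤ High school): n = 288; a·d/n = 65·91/288 = 20.5382; b·c/n = 105·27/288 = 9.8438
Stratum 2 (Some college): n = 733; a·d/n = 215·226/733 = 66.2892; b·c/n = 173·119/733 = 28.0859
Stratum 3 (≥ Bachelor's): n = 444; a·d/n = 75·171/444 = 28.8851; b·c/n = 153·45/444 = 15.5068
OR_MH = (20.5382 + 66.2892 + 28.8851) / (9.8438 + 28.0859 + 15.5068) = 115.7126 / 53.4365 = 2.16542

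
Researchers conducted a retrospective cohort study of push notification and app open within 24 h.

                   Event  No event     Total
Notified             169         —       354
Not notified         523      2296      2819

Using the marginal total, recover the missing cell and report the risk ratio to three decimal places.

2.573

The missing cell is in the exposed row: 354 − 169 = 185.
So a = 169, b = 185, c = 523, d = 2296.
RR = [a/(a+b)] / [c/(c+d)] = (169/354) / (523/2819) = 0.47740/0.18553 = 2.57322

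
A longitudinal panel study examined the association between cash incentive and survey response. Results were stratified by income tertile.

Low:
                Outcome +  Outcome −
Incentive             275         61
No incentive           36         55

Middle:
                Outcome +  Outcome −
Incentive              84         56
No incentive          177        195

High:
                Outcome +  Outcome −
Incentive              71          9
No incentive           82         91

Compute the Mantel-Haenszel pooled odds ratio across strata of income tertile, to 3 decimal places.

OR_MH = Σ(aᵢdᵢ/nᵢ) / Σ(bᵢcᵢ/nᵢ), where nᵢ is the stratum total.
Stratum 1 (Low): n = 427; a·d/n = 275·55/427 = 35.4215; b·c/n = 61·36/427 = 5.1429
Stratum 2 (Middle): n = 512; a·d/n = 84·195/512 = 31.9922; b·c/n = 56·177/512 = 19.3594
Stratum 3 (High): n = 253; a·d/n = 71·91/253 = 25.5375; b·c/n = 9·82/253 = 2.9170
OR_MH = (35.4215 + 31.9922 + 25.5375) / (5.1429 + 19.3594 + 2.9170) = 92.9513 / 27.4192 = 3.39000

3.390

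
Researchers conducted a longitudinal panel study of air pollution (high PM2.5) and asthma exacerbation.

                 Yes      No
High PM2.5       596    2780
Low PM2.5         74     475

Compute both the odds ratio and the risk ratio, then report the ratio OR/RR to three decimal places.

Cells: a = 596, b = 2780, c = 74, d = 475.
OR = (596·475)/(2780·74) = 283100/205720 = 1.37614
Risk in exposed = 596/3376 = 0.17654; risk in unexposed = 74/549 = 0.13479; RR = 1.30974
OR/RR = 1.37614 / 1.30974 = 1.05070
The outcome is not rare, so the OR lies further from 1 than the RR.

1.051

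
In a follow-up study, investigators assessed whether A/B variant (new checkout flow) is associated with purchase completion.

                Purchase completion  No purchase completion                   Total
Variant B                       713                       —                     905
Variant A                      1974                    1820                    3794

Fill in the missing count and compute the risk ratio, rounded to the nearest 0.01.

1.51

The missing cell is in the exposed row: 905 − 713 = 192.
So a = 713, b = 192, c = 1974, d = 1820.
RR = [a/(a+b)] / [c/(c+d)] = (713/905) / (1974/3794) = 0.78785/0.52030 = 1.51423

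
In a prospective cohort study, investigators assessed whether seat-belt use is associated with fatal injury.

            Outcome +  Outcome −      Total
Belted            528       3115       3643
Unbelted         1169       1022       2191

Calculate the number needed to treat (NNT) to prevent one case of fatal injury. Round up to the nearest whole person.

3

Risk in treated group = 528/3643 = 0.14494; risk in control = 1169/2191 = 0.53355.
Absolute risk reduction = 0.53355 − 0.14494 = 0.38861
NNT = 1 / ARR = 1 / 0.38861 = 2.573 → round up → 3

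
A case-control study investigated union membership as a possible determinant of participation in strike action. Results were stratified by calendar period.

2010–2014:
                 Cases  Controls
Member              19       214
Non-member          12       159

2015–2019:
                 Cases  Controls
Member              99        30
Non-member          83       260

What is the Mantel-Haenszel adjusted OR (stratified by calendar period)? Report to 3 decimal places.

OR_MH = Σ(aᵢdᵢ/nᵢ) / Σ(bᵢcᵢ/nᵢ), where nᵢ is the stratum total.
Stratum 1 (2010–2014): n = 404; a·d/n = 19·159/404 = 7.4777; b·c/n = 214·12/404 = 6.3564
Stratum 2 (2015–2019): n = 472; a·d/n = 99·260/472 = 54.5339; b·c/n = 30·83/472 = 5.2754
OR_MH = (7.4777 + 54.5339) / (6.3564 + 5.2754) = 62.0116 / 11.6319 = 5.33119

5.331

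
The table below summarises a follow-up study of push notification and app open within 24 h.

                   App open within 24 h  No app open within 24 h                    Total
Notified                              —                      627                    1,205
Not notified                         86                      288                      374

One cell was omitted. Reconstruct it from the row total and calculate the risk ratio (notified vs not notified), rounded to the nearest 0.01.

2.09

The missing cell is in the exposed row: 1205 − 627 = 578.
So a = 578, b = 627, c = 86, d = 288.
RR = [a/(a+b)] / [c/(c+d)] = (578/1205) / (86/374) = 0.47967/0.22995 = 2.08600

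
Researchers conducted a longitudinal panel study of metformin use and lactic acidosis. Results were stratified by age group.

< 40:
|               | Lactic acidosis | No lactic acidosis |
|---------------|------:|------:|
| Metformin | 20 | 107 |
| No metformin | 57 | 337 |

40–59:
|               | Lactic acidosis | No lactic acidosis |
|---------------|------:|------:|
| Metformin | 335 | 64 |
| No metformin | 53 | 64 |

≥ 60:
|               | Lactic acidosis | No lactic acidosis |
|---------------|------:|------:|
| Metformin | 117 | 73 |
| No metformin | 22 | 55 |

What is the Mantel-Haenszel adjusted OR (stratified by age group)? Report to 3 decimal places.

OR_MH = Σ(aᵢdᵢ/nᵢ) / Σ(bᵢcᵢ/nᵢ), where nᵢ is the stratum total.
Stratum 1 (< 40): n = 521; a·d/n = 20·337/521 = 12.9367; b·c/n = 107·57/521 = 11.7063
Stratum 2 (40–59): n = 516; a·d/n = 335·64/516 = 41.5504; b·c/n = 64·53/516 = 6.5736
Stratum 3 (≥ 60): n = 267; a·d/n = 117·55/267 = 24.1011; b·c/n = 73·22/267 = 6.0150
OR_MH = (12.9367 + 41.5504 + 24.1011) / (11.7063 + 6.5736 + 6.0150) = 78.5882 / 24.2950 = 3.23475

3.235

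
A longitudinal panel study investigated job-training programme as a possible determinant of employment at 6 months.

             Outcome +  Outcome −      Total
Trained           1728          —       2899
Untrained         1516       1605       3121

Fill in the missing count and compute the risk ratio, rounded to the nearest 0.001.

1.227

The missing cell is in the exposed row: 2899 − 1728 = 1171.
So a = 1728, b = 1171, c = 1516, d = 1605.
RR = [a/(a+b)] / [c/(c+d)] = (1728/2899) / (1516/3121) = 0.59607/0.48574 = 1.22713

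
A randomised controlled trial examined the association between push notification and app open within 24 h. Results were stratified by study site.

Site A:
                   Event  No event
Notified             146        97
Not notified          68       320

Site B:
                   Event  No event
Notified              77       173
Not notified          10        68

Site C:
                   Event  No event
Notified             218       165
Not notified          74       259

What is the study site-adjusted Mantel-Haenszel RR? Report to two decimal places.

RR_MH = Σ(aᵢ·n₀ᵢ/nᵢ) / Σ(cᵢ·n₁ᵢ/nᵢ), with n₁ᵢ = aᵢ+bᵢ (exposed), n₀ᵢ = cᵢ+dᵢ (unexposed), nᵢ = n₁ᵢ+n₀ᵢ.
Stratum 1 (Site A): n₁ = 243, n₀ = 388, n = 631; a·n₀/n = 146·388/631 = 89.7750; c·n₁/n = 68·243/631 = 26.1870
Stratum 2 (Site B): n₁ = 250, n₀ = 78, n = 328; a·n₀/n = 77·78/328 = 18.3110; c·n₁/n = 10·250/328 = 7.6220
Stratum 3 (Site C): n₁ = 383, n₀ = 333, n = 716; a·n₀/n = 218·333/716 = 101.3883; c·n₁/n = 74·383/716 = 39.5838
RR_MH = (89.7750 + 18.3110 + 101.3883) / (26.1870 + 7.6220 + 39.5838) = 209.4742 / 73.3928 = 2.85415

2.85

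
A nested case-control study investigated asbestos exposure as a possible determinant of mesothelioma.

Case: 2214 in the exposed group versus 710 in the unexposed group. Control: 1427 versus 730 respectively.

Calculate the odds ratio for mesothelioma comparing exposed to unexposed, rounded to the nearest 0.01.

1.60

From the description: a = 2214, b = 1427, c = 710, d = 730.
OR = (a·d)/(b·c) = (2214 × 730) / (1427 × 710) = 1616220 / 1013170 = 1.59521
The odds of mesothelioma are about 1.60 times as high in the exposed group.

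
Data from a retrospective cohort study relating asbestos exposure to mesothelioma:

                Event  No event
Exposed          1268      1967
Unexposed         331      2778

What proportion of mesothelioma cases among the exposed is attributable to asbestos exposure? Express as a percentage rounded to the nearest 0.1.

72.8

Cells: a = 1268, b = 1967, c = 331, d = 2778.
Risk in exposed = 1268/3235 = 0.39196; risk in unexposed = 331/3109 = 0.10647.
RR = 0.39196/0.10647 = 3.68161
AR% = (RR − 1)/RR × 100 = (3.68161 − 1)/3.68161 × 100 = 72.8380%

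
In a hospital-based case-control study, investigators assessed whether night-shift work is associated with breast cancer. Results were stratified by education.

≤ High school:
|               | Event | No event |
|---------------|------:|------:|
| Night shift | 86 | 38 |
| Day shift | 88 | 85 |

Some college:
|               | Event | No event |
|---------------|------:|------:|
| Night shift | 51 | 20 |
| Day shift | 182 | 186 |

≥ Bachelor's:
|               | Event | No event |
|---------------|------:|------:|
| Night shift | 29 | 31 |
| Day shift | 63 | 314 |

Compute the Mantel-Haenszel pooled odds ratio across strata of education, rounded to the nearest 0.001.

2.792

OR_MH = Σ(aᵢdᵢ/nᵢ) / Σ(bᵢcᵢ/nᵢ), where nᵢ is the stratum total.
Stratum 1 (≤ High school): n = 297; a·d/n = 86·85/297 = 24.6128; b·c/n = 38·88/297 = 11.2593
Stratum 2 (Some college): n = 439; a·d/n = 51·186/439 = 21.6082; b·c/n = 20·182/439 = 8.2916
Stratum 3 (≥ Bachelor's): n = 437; a·d/n = 29·314/437 = 20.8375; b·c/n = 31·63/437 = 4.4691
OR_MH = (24.6128 + 21.6082 + 20.8375) / (11.2593 + 8.2916 + 4.4691) = 67.0585 / 24.0199 = 2.79179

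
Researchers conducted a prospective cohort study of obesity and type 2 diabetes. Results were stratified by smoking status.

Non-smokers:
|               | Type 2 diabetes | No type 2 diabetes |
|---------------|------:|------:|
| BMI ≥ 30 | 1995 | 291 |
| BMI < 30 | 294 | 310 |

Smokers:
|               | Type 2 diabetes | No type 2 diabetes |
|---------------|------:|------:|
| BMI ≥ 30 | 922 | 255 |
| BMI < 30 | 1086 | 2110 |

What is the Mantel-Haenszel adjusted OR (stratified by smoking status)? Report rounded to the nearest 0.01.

7.09

OR_MH = Σ(aᵢdᵢ/nᵢ) / Σ(bᵢcᵢ/nᵢ), where nᵢ is the stratum total.
Stratum 1 (Non-smokers): n = 2890; a·d/n = 1995·310/2890 = 213.9965; b·c/n = 291·294/2890 = 29.6035
Stratum 2 (Smokers): n = 4373; a·d/n = 922·2110/4373 = 444.8708; b·c/n = 255·1086/4373 = 63.3272
OR_MH = (213.9965 + 444.8708) / (29.6035 + 63.3272) = 658.8673 / 92.9307 = 7.08988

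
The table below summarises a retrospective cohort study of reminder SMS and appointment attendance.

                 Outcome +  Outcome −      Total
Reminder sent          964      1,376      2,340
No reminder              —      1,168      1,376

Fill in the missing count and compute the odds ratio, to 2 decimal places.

The missing cell is in the unexposed row: 1376 − 1168 = 208.
So a = 964, b = 1376, c = 208, d = 1168.
OR = (a·d)/(b·c) = (964 × 1168) / (1376 × 208) = 1125952 / 286208 = 3.93403

3.93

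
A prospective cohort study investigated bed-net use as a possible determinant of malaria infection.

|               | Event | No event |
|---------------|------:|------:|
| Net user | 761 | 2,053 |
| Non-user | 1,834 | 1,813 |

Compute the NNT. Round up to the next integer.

5

Risk in treated group = 761/2814 = 0.27043; risk in control = 1834/3647 = 0.50288.
Absolute risk reduction = 0.50288 − 0.27043 = 0.23245
NNT = 1 / ARR = 1 / 0.23245 = 4.302 → round up → 5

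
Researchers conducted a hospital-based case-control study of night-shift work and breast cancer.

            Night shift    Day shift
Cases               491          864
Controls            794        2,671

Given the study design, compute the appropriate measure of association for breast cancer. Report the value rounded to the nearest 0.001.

Reading the table with exposure as columns: a = 491 (Night shift, case), b = 794 (Night shift, non-case), c = 864 (Day shift, case), d = 2671.
This is a hospital-based case-control study: participants were sampled on outcome status, so risks in the source population cannot be estimated directly — relative risk is not valid here. The odds ratio is the appropriate measure.
OR = (a·d)/(b·c) = (491 × 2671) / (794 × 864) = 1311461 / 686016 = 1.91171

1.912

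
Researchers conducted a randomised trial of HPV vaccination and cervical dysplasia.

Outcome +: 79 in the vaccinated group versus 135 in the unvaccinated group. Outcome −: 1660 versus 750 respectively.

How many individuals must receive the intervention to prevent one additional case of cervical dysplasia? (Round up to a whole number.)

10

Risk in treated group = 79/1739 = 0.04543; risk in control = 135/885 = 0.15254.
Absolute risk reduction = 0.15254 − 0.04543 = 0.10711
NNT = 1 / ARR = 1 / 0.10711 = 9.336 → round up → 10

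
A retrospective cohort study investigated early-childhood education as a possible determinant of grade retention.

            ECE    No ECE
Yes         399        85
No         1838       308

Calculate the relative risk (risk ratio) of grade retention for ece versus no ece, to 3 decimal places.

Reading the table with exposure as columns: a = 399 (ECE, case), b = 1838 (ECE, non-case), c = 85 (No ECE, case), d = 308.
Risk in exposed = 399/2237 = 0.17836; risk in unexposed = 85/393 = 0.21628.
RR = 0.17836 / 0.21628 = 0.82467
The risk is 18% lower among the exposed than among the unexposed.

0.825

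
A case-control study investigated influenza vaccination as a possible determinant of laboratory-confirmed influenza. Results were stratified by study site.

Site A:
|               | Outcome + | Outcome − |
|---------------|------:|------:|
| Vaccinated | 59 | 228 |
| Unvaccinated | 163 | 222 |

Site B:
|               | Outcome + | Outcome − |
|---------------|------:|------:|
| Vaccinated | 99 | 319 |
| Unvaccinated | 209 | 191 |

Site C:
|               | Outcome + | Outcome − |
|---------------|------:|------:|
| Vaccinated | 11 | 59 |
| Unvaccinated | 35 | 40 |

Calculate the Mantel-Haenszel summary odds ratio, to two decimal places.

OR_MH = Σ(aᵢdᵢ/nᵢ) / Σ(bᵢcᵢ/nᵢ), where nᵢ is the stratum total.
Stratum 1 (Site A): n = 672; a·d/n = 59·222/672 = 19.4911; b·c/n = 228·163/672 = 55.3036
Stratum 2 (Site B): n = 818; a·d/n = 99·191/818 = 23.1161; b·c/n = 319·209/818 = 81.5049
Stratum 3 (Site C): n = 145; a·d/n = 11·40/145 = 3.0345; b·c/n = 59·35/145 = 14.2414
OR_MH = (19.4911 + 23.1161 + 3.0345) / (55.3036 + 81.5049 + 14.2414) = 45.6417 / 151.0498 = 0.30216

0.30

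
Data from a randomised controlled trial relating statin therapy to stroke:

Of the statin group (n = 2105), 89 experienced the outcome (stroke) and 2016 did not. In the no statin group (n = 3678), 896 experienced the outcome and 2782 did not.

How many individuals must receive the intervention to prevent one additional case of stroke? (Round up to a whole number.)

5

Risk in treated group = 89/2105 = 0.04228; risk in control = 896/3678 = 0.24361.
Absolute risk reduction = 0.24361 − 0.04228 = 0.20133
NNT = 1 / ARR = 1 / 0.20133 = 4.967 → round up → 5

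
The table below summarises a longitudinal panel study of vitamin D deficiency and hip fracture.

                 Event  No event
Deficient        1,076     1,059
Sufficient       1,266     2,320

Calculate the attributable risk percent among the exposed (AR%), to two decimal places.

29.95

Cells: a = 1076, b = 1059, c = 1266, d = 2320.
Risk in exposed = 1076/2135 = 0.50398; risk in unexposed = 1266/3586 = 0.35304.
RR = 0.50398/0.35304 = 1.42755
AR% = (RR − 1)/RR × 100 = (1.42755 − 1)/1.42755 × 100 = 29.9499%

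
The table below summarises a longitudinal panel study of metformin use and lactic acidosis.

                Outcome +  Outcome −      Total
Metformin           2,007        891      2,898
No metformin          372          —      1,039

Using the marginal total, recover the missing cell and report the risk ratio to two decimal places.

The missing cell is in the unexposed row: 1039 − 372 = 667.
So a = 2007, b = 891, c = 372, d = 667.
RR = [a/(a+b)] / [c/(c+d)] = (2007/2898) / (372/1039) = 0.69255/0.35804 = 1.93429

1.93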